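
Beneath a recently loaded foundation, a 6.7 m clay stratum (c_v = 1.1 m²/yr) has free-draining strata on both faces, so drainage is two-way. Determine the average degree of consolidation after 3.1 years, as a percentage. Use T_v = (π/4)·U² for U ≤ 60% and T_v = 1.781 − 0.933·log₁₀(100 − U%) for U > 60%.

Drainage path length: H_d = H/2 = 3.35 m (double drainage).
T_v = c_v·t/H_d² = 1.1×3.1/3.35² = 0.30385.
T_v = 0.30385 corresponds to the U > 60% branch:
U = 1 − 10^((1.781 − T_v)/0.933)/100 = 0.617

U ≈ 61.7 %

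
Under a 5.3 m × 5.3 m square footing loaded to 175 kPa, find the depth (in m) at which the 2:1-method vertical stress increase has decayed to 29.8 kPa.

2:1 spreading — at depth z the loaded area has grown by z in each plan dimension:
qB²/(B+z)² = Δσ_z ⇒ z = B(√(q/Δσ_z) − 1) = 5.3×(√(175/29.8) − 1) = 7.544 m

z ≈ 7.54 m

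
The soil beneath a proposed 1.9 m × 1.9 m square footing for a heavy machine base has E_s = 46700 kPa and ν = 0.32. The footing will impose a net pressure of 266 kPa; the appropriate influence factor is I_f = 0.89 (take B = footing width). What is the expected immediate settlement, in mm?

Immediate (elastic) settlement: S_e = q·B·(1−ν²)/E_s · I_f.
S_e = 266 × 1.9 × (1 − 0.32²) / 46700 × 0.89
    = 266 × 1.9 × 0.8976 / 46700 × 0.89
    = 0.008646 m = 8.646 mm

S_e ≈ 8.65 mm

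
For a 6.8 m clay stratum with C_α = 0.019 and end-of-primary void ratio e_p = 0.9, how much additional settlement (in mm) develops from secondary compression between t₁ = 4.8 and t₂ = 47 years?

Secondary compression: S_s = C_α·H/(1+e_p)·log₁₀(t₂/t₁)
S_s = 0.019×6.8/(1+0.9)×log₁₀(47/4.8)
    = 0.068 × 0.9909 = 0.06738 m

S_s ≈ 67.4 mm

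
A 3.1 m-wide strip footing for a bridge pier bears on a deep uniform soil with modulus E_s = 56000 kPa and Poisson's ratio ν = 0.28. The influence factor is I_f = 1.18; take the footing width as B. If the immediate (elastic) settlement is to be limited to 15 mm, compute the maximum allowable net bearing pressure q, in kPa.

q ≈ 249 kPa

S_e = q·B·(1−ν²)/E_s · I_f  ⇒  q = S_e·E_s / (B·(1−ν²)·I_f).
q = 0.015 × 56000 / (3.1 × 0.9216 × 1.18) = 249.2 kPa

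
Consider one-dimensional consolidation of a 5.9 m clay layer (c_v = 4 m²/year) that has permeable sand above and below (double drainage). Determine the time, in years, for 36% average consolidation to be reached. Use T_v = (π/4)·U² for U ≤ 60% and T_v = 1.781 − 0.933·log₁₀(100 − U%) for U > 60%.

t ≈ 0.221 years

Drainage path length: H_d = H/2 = 2.95 m (double drainage).
U ≤ 60%: T_v = (π/4)·U² = (π/4)×0.36² = 0.10179.
t = T_v·H_d²/c_v = 0.10179×2.95²/4 = 0.2215 years.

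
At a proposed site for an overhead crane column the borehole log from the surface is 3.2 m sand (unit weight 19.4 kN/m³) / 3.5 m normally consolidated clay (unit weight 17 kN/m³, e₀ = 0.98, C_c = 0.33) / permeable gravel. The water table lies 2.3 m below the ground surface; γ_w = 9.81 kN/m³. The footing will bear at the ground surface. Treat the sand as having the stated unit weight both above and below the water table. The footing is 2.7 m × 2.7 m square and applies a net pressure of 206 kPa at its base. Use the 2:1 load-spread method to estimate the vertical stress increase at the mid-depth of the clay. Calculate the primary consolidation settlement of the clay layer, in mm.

S_c ≈ 83.4 mm

Mid-depth of clay below the ground surface: z = 3.2 + 3.5/2 = 4.95 m.
Total vertical stress at mid-clay: σ_v = 19.4×3.2 + 17×1.75 = 91.83 kPa.
Pore pressure: u = 9.81×(4.95 − 2.3) = 25.997 kPa.
Initial effective stress: σ'_0 = σ_v − u = 91.83 − 25.997 = 65.833 kPa.
Stress increase at mid-clay by the 2:1 spreading method:
Δσ = qBL/((B+z)(L+z)) = 206×2.7×2.7/((2.7+4.95)(2.7+4.95)) = 25.661 kPa
Final effective stress: σ'_f = σ'_0 + Δσ = 65.833 + 25.661 = 91.494 kPa.
Normally consolidated clay, so the full stress increment lies on the virgin compression line:
S_c = C_c·H/(1+e₀)·log₁₀(σ'_f/σ'_0) = 0.33×3.5/(1+0.98)×log₁₀(91.494/65.833)
    = 0.58333 × 0.14295 = 0.08339 m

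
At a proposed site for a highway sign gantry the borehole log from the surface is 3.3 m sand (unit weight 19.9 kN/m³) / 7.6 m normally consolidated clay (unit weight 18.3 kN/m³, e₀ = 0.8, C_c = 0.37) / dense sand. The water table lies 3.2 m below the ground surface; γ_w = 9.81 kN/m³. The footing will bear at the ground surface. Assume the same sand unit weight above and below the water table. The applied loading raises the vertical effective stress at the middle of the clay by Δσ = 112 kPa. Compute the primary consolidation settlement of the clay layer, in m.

S_c ≈ 0.521 m

Mid-depth of clay below the ground surface: z = 3.3 + 7.6/2 = 7.1 m.
Total vertical stress at mid-clay: σ_v = 19.9×3.3 + 18.3×3.8 = 135.21 kPa.
Pore pressure: u = 9.81×(7.1 − 3.2) = 38.259 kPa.
Initial effective stress: σ'_0 = σ_v − u = 135.21 − 38.259 = 96.951 kPa.
Final effective stress: σ'_f = σ'_0 + Δσ = 96.951 + 112 = 208.95 kPa.
Normally consolidated clay, so the full stress increment lies on the virgin compression line:
S_c = C_c·H/(1+e₀)·log₁₀(σ'_f/σ'_0) = 0.37×7.6/(1+0.8)×log₁₀(208.95/96.951)
    = 1.5622 × 0.33349 = 0.521 m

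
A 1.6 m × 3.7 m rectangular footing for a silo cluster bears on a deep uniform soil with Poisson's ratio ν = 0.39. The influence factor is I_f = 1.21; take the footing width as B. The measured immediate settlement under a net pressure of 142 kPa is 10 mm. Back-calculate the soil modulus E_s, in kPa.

E_s ≈ 23300 kPa

S_e = q·B·(1−ν²)/E_s · I_f  ⇒  E_s = q·B·(1−ν²)·I_f / S_e.
E_s = 142 × 1.6 × 0.8479 × 1.21 / 0.01 = 23310 kPa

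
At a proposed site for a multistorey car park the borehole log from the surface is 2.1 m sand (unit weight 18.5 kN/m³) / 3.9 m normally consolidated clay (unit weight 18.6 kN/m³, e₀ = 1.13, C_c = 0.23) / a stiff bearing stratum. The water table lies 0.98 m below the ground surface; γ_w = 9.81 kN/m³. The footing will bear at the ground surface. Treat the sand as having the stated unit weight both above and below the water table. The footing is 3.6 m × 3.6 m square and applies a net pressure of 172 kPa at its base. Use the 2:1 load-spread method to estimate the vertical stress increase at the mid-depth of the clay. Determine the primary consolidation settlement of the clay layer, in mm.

S_c ≈ 112 mm

Mid-depth of clay below the ground surface: z = 2.1 + 3.9/2 = 4.05 m.
Total vertical stress at mid-clay: σ_v = 18.5×2.1 + 18.6×1.95 = 75.12 kPa.
Pore pressure: u = 9.81×(4.05 − 0.98) = 30.117 kPa.
Initial effective stress: σ'_0 = σ_v − u = 75.12 − 30.117 = 45.003 kPa.
Stress increase at mid-clay by the 2:1 spreading method:
Δσ = qBL/((B+z)(L+z)) = 172×3.6×3.6/((3.6+4.05)(3.6+4.05)) = 38.09 kPa
Final effective stress: σ'_f = σ'_0 + Δσ = 45.003 + 38.09 = 83.093 kPa.
Normally consolidated clay, so the full stress increment lies on the virgin compression line:
S_c = C_c·H/(1+e₀)·log₁₀(σ'_f/σ'_0) = 0.23×3.9/(1+1.13)×log₁₀(83.093/45.003)
    = 0.42113 × 0.26632 = 0.1122 m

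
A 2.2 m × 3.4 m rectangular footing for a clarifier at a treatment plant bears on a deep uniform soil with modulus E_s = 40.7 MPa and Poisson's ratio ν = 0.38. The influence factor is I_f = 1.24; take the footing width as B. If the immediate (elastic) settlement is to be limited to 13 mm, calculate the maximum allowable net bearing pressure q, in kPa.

E_s = 40.7 MPa = 40700 kPa.
S_e = q·B·(1−ν²)/E_s · I_f  ⇒  q = S_e·E_s / (B·(1−ν²)·I_f).
q = 0.013 × 40700 / (2.2 × 0.8556 × 1.24) = 226.7 kPa

q ≈ 227 kPa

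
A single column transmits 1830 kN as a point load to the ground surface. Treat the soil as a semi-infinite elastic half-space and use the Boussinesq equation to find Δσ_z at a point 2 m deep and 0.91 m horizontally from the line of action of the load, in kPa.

Boussinesq vertical stress below a point load on an elastic half-space:
Δσ_z = 3P/(2πz²) · [1 + (r/z)²]^(−5/2)
r/z = 0.91/2 = 0.455; [1+(r/z)²]^(−5/2) = 0.62475.
Δσ_z = 3×1830/(2π×2²) × 0.62475 = 218.44 × 0.62475 = 136.5 kPa

Δσ_z ≈ 136 kPa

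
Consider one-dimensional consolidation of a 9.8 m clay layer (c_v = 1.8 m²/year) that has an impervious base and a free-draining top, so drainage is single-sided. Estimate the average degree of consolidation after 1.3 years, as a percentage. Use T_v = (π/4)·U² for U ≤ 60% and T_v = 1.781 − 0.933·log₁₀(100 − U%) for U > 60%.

Drainage path length: H_d = H = 9.8 m (single drainage).
T_v = c_v·t/H_d² = 1.8×1.3/9.8² = 0.024365.
T_v = 0.024365 corresponds to the U ≤ 60% branch:
U = √(4T_v/π) = 0.1761

U ≈ 17.6 %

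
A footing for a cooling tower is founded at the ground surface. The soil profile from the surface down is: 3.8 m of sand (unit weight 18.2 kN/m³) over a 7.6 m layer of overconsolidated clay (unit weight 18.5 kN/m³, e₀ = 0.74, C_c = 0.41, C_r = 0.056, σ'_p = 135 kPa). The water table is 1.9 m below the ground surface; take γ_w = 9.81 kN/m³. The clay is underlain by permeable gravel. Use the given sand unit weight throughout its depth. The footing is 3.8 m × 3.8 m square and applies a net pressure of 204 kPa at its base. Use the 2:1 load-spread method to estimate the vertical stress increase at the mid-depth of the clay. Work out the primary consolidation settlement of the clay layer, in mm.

Mid-depth of clay below the ground surface: z = 3.8 + 7.6/2 = 7.6 m.
Total vertical stress at mid-clay: σ_v = 18.2×3.8 + 18.5×3.8 = 139.46 kPa.
Pore pressure: u = 9.81×(7.6 − 1.9) = 55.917 kPa.
Initial effective stress: σ'_0 = σ_v − u = 139.46 − 55.917 = 83.543 kPa.
Stress increase at mid-clay by the 2:1 spreading method:
Δσ = qBL/((B+z)(L+z)) = 204×3.8×3.8/((3.8+7.6)(3.8+7.6)) = 22.667 kPa
Final effective stress: σ'_f = 83.543 + 22.667 = 106.21 kPa.
σ'_f = 106.21 ≤ σ'_p = 135 kPa, so the clay remains overconsolidated and only the recompression index applies:
S_c = C_r·H/(1+e₀)·log₁₀(σ'_f/σ'_0) = 0.056×7.6/1.74×log₁₀(106.21/83.543)
    = 0.2446 × 0.10426 = 0.0255 m

S_c ≈ 25.5 mm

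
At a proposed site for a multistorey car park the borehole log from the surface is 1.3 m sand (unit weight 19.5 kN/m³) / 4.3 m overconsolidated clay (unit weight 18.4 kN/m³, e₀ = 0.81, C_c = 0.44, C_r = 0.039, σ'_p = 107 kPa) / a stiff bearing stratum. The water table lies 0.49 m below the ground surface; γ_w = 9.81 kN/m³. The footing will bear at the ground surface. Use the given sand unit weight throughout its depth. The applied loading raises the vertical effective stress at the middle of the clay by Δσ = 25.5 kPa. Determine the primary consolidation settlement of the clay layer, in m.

S_c ≈ 0.0216 m

Mid-depth of clay below the ground surface: z = 1.3 + 4.3/2 = 3.45 m.
Total vertical stress at mid-clay: σ_v = 19.5×1.3 + 18.4×2.15 = 64.91 kPa.
Pore pressure: u = 9.81×(3.45 − 0.49) = 29.038 kPa.
Initial effective stress: σ'_0 = σ_v − u = 64.91 − 29.038 = 35.872 kPa.
Final effective stress: σ'_f = 35.872 + 25.5 = 61.372 kPa.
σ'_f = 61.372 ≤ σ'_p = 107 kPa, so the clay remains overconsolidated and only the recompression index applies:
S_c = C_r·H/(1+e₀)·log₁₀(σ'_f/σ'_0) = 0.039×4.3/1.81×log₁₀(61.372/35.872)
    = 0.092652 × 0.23321 = 0.02161 m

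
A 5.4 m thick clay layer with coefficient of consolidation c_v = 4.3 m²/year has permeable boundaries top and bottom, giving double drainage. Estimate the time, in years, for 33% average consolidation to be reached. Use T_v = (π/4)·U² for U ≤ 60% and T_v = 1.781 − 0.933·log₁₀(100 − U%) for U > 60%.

Drainage path length: H_d = H/2 = 2.7 m (double drainage).
U ≤ 60%: T_v = (π/4)·U² = (π/4)×0.33² = 0.08553.
t = T_v·H_d²/c_v = 0.08553×2.7²/4.3 = 0.145 years.

t ≈ 0.145 years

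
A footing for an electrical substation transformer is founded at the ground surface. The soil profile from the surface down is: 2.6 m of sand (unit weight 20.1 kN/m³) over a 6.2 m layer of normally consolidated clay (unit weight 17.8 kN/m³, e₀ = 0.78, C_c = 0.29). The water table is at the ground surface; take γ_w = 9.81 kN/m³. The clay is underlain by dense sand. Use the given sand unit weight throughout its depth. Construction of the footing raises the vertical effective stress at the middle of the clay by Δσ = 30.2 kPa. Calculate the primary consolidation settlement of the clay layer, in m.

Mid-depth of clay below the ground surface: z = 2.6 + 6.2/2 = 5.7 m.
Total vertical stress at mid-clay: σ_v = 20.1×2.6 + 17.8×3.1 = 107.44 kPa.
Pore pressure: u = 9.81×(5.7 − 0) = 55.917 kPa.
Initial effective stress: σ'_0 = σ_v − u = 107.44 − 55.917 = 51.523 kPa.
Final effective stress: σ'_f = σ'_0 + Δσ = 51.523 + 30.2 = 81.723 kPa.
Normally consolidated clay, so the full stress increment lies on the virgin compression line:
S_c = C_c·H/(1+e₀)·log₁₀(σ'_f/σ'_0) = 0.29×6.2/(1+0.78)×log₁₀(81.723/51.523)
    = 1.0101 × 0.20034 = 0.2024 m

S_c ≈ 0.202 m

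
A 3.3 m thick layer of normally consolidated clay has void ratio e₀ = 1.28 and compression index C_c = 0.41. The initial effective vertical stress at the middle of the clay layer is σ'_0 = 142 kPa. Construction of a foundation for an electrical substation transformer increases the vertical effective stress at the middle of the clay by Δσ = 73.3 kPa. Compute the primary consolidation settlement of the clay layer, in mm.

S_c ≈ 107 mm

Final effective stress: σ'_f = σ'_0 + Δσ = 142 + 73.3 = 215.3 kPa.
Normally consolidated clay, so the full stress increment lies on the virgin compression line:
S_c = C_c·H/(1+e₀)·log₁₀(σ'_f/σ'_0) = 0.41×3.3/(1+1.28)×log₁₀(215.3/142)
    = 0.59342 × 0.18076 = 0.1073 m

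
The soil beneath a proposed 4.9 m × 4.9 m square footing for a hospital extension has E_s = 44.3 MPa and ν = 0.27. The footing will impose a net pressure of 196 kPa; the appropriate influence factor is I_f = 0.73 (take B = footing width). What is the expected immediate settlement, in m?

S_e ≈ 0.0147 m

Immediate (elastic) settlement: S_e = q·B·(1−ν²)/E_s · I_f.
E_s = 44.3 MPa = 44300 kPa.
S_e = 196 × 4.9 × (1 − 0.27²) / 44300 × 0.73
    = 196 × 4.9 × 0.9271 / 44300 × 0.73
    = 0.01467 m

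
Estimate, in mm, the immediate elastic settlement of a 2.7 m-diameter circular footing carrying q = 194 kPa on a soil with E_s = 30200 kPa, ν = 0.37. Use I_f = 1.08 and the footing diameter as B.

S_e ≈ 16.2 mm

Immediate (elastic) settlement: S_e = q·B·(1−ν²)/E_s · I_f.
S_e = 194 × 2.7 × (1 − 0.37²) / 30200 × 1.08
    = 194 × 2.7 × 0.8631 / 30200 × 1.08
    = 0.01617 m = 16.17 mm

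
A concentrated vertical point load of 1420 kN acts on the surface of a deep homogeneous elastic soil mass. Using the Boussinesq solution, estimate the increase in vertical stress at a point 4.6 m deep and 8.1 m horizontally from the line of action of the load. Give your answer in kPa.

Δσ_z ≈ 0.941 kPa

Boussinesq vertical stress below a point load on an elastic half-space:
Δσ_z = 3P/(2πz²) · [1 + (r/z)²]^(−5/2)
r/z = 8.1/4.6 = 1.7609; [1+(r/z)²]^(−5/2) = 0.029367.
Δσ_z = 3×1420/(2π×4.6²) × 0.029367 = 32.042 × 0.029367 = 0.941 kPa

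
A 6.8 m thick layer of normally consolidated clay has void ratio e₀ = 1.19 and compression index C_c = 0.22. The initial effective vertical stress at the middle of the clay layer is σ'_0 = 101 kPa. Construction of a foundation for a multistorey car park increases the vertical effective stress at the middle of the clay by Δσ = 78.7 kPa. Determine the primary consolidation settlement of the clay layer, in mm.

Final effective stress: σ'_f = σ'_0 + Δσ = 101 + 78.7 = 179.7 kPa.
Normally consolidated clay, so the full stress increment lies on the virgin compression line:
S_c = C_c·H/(1+e₀)·log₁₀(σ'_f/σ'_0) = 0.22×6.8/(1+1.19)×log₁₀(179.7/101)
    = 0.68311 × 0.25023 = 0.1709 m

S_c ≈ 171 mm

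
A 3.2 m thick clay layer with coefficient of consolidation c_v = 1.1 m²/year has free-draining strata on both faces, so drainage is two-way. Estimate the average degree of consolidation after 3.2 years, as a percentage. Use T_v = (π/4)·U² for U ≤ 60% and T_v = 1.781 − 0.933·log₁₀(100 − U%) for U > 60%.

Drainage path length: H_d = H/2 = 1.6 m (double drainage).
T_v = c_v·t/H_d² = 1.1×3.2/1.6² = 1.375.
T_v = 1.375 corresponds to the U > 60% branch:
U = 1 − 10^((1.781 − T_v)/0.933)/100 = 0.9728

U ≈ 97.3 %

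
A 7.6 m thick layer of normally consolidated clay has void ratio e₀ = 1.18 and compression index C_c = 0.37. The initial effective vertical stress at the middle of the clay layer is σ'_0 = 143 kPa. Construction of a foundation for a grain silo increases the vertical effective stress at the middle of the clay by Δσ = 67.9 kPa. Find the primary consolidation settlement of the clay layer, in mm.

Final effective stress: σ'_f = σ'_0 + Δσ = 143 + 67.9 = 210.9 kPa.
Normally consolidated clay, so the full stress increment lies on the virgin compression line:
S_c = C_c·H/(1+e₀)·log₁₀(σ'_f/σ'_0) = 0.37×7.6/(1+1.18)×log₁₀(210.9/143)
    = 1.2899 × 0.16874 = 0.2177 m

S_c ≈ 218 mm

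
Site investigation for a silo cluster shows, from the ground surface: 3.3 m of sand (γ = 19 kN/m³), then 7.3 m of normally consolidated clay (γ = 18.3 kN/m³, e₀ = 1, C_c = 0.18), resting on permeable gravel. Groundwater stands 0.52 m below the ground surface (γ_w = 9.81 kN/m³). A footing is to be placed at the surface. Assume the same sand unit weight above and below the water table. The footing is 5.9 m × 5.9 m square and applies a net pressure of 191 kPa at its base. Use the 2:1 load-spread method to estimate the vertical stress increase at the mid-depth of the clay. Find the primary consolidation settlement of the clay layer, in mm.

Mid-depth of clay below the ground surface: z = 3.3 + 7.3/2 = 6.95 m.
Total vertical stress at mid-clay: σ_v = 19×3.3 + 18.3×3.65 = 129.5 kPa.
Pore pressure: u = 9.81×(6.95 − 0.52) = 63.078 kPa.
Initial effective stress: σ'_0 = σ_v − u = 129.5 − 63.078 = 66.422 kPa.
Stress increase at mid-clay by the 2:1 spreading method:
Δσ = qBL/((B+z)(L+z)) = 191×5.9×5.9/((5.9+6.95)(5.9+6.95)) = 40.265 kPa
Final effective stress: σ'_f = σ'_0 + Δσ = 66.422 + 40.265 = 106.69 kPa.
Normally consolidated clay, so the full stress increment lies on the virgin compression line:
S_c = C_c·H/(1+e₀)·log₁₀(σ'_f/σ'_0) = 0.18×7.3/(1+1)×log₁₀(106.69/66.422)
    = 0.657 × 0.20581 = 0.1352 m

S_c ≈ 135 mm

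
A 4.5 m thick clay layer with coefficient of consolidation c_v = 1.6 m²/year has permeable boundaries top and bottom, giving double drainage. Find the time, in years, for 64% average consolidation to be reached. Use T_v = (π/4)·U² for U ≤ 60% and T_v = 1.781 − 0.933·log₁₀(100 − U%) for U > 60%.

t ≈ 1.04 years

Drainage path length: H_d = H/2 = 2.25 m (double drainage).
U > 60%: T_v = 1.781 − 0.933·log₁₀(100 − 64) = 0.32897.
t = T_v·H_d²/c_v = 0.32897×2.25²/1.6 = 1.041 years.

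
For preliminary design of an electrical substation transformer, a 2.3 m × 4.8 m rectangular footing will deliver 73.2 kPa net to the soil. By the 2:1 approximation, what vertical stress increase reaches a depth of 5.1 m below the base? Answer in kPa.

By the 2:1 method the load spreads at 1 horizontal : 2 vertical, so at depth z the loaded area has grown by z in each plan dimension:
Δσ = qBL/((B+z)(L+z)) = 73.2×2.3×4.8/((2.3+5.1)(4.8+5.1)) = 11.031 kPa

Δσ_z ≈ 11 kPa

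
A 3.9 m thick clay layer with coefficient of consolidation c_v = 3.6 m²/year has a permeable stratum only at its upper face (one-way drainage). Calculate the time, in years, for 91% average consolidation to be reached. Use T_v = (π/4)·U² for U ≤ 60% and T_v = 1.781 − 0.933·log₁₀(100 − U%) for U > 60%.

Drainage path length: H_d = H = 3.9 m (single drainage).
U > 60%: T_v = 1.781 − 0.933·log₁₀(100 − 91) = 0.89069.
t = T_v·H_d²/c_v = 0.89069×3.9²/3.6 = 3.763 years.

t ≈ 3.76 years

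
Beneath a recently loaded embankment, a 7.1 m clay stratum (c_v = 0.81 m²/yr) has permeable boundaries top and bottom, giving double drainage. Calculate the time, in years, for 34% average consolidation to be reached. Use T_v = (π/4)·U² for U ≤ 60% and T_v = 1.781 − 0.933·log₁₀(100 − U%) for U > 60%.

Drainage path length: H_d = H/2 = 3.55 m (double drainage).
U ≤ 60%: T_v = (π/4)·U² = (π/4)×0.34² = 0.090792.
t = T_v·H_d²/c_v = 0.090792×3.55²/0.81 = 1.413 years.

t ≈ 1.41 years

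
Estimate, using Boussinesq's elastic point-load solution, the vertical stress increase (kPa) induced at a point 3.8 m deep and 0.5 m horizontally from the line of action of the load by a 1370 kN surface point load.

Boussinesq vertical stress below a point load on an elastic half-space:
Δσ_z = 3P/(2πz²) · [1 + (r/z)²]^(−5/2)
r/z = 0.5/3.8 = 0.13158; [1+(r/z)²]^(−5/2) = 0.958.
Δσ_z = 3×1370/(2π×3.8²) × 0.958 = 45.3 × 0.958 = 43.4 kPa

Δσ_z ≈ 43.4 kPa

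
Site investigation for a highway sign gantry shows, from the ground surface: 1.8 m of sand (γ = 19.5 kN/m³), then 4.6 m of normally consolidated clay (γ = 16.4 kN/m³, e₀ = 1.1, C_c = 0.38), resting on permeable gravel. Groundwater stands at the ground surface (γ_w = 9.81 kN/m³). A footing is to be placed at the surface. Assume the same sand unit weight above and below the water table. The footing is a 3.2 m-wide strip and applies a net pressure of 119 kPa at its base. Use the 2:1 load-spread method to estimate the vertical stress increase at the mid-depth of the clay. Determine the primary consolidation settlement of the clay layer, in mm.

Mid-depth of clay below the ground surface: z = 1.8 + 4.6/2 = 4.1 m.
Total vertical stress at mid-clay: σ_v = 19.5×1.8 + 16.4×2.3 = 72.82 kPa.
Pore pressure: u = 9.81×(4.1 − 0) = 40.221 kPa.
Initial effective stress: σ'_0 = σ_v − u = 72.82 − 40.221 = 32.599 kPa.
Stress increase at mid-clay by the 2:1 spreading method:
Δσ = qB/(B+z) = 119×3.2/(3.2+4.1) = 52.164 kPa
Final effective stress: σ'_f = σ'_0 + Δσ = 32.599 + 52.164 = 84.763 kPa.
Normally consolidated clay, so the full stress increment lies on the virgin compression line:
S_c = C_c·H/(1+e₀)·log₁₀(σ'_f/σ'_0) = 0.38×4.6/(1+1.1)×log₁₀(84.763/32.599)
    = 0.83238 × 0.415 = 0.3454 m

S_c ≈ 345 mm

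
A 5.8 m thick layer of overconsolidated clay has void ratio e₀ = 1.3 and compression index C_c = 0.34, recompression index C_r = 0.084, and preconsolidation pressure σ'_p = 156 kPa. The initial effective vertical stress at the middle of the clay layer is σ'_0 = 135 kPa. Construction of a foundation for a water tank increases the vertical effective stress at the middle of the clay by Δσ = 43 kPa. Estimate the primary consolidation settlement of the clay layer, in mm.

Final effective stress: σ'_f = 135 + 43 = 178 kPa.
σ'_f = 178 > σ'_p = 156 kPa, so the stress path crosses the preconsolidation pressure — recompression up to σ'_p, then virgin compression beyond:
S_c = H/(1+e₀)·[C_r·log₁₀(σ'_p/σ'_0) + C_c·log₁₀(σ'_f/σ'_p)]
    = 5.8/2.3 × [0.084×log₁₀(156/135) + 0.34×log₁₀(178/156)]
    = 2.5217 × [0.0052744 + 0.01948] = 0.06242 m

S_c ≈ 62.4 mm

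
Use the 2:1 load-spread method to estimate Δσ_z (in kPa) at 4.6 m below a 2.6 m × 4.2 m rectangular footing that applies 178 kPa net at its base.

Δσ_z ≈ 30.7 kPa

By the 2:1 method the load spreads at 1 horizontal : 2 vertical, so at depth z the loaded area has grown by z in each plan dimension:
Δσ = qBL/((B+z)(L+z)) = 178×2.6×4.2/((2.6+4.6)(4.2+4.6)) = 30.678 kPa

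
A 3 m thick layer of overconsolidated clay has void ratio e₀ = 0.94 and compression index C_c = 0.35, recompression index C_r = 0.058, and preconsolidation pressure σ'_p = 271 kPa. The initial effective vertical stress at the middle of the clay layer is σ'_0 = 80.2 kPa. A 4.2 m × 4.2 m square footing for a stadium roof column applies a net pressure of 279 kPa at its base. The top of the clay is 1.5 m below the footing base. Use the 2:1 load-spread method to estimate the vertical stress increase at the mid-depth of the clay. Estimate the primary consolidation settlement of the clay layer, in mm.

Mid-depth of clay below the footing base: z = 1.5 + 3/2 = 3 m.
Stress increase at mid-clay by the 2:1 spreading method:
Δσ = qBL/((B+z)(L+z)) = 279×4.2×4.2/((4.2+3)(4.2+3)) = 94.938 kPa
Final effective stress: σ'_f = 80.2 + 94.938 = 175.14 kPa.
σ'_f = 175.14 ≤ σ'_p = 271 kPa, so the clay remains overconsolidated and only the recompression index applies:
S_c = C_r·H/(1+e₀)·log₁₀(σ'_f/σ'_0) = 0.058×3/1.94×log₁₀(175.14/80.2)
    = 0.089691 × 0.33921 = 0.03042 m

S_c ≈ 30.4 mm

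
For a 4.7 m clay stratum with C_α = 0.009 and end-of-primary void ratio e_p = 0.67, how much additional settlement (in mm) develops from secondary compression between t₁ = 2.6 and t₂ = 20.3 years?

S_s ≈ 22.6 mm

Secondary compression: S_s = C_α·H/(1+e_p)·log₁₀(t₂/t₁)
S_s = 0.009×4.7/(1+0.67)×log₁₀(20.3/2.6)
    = 0.02533 × 0.8925 = 0.02261 m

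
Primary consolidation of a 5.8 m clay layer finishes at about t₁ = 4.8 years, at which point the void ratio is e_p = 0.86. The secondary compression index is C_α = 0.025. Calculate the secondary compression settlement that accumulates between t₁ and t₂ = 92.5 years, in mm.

S_s ≈ 100 mm

Secondary compression: S_s = C_α·H/(1+e_p)·log₁₀(t₂/t₁)
S_s = 0.025×5.8/(1+0.86)×log₁₀(92.5/4.8)
    = 0.07796 × 1.285 = 0.1002 m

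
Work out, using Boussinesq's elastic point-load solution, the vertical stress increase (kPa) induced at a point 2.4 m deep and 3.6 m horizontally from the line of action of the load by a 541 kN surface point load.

Δσ_z ≈ 2.36 kPa

Boussinesq vertical stress below a point load on an elastic half-space:
Δσ_z = 3P/(2πz²) · [1 + (r/z)²]^(−5/2)
r/z = 3.6/2.4 = 1.5; [1+(r/z)²]^(−5/2) = 0.052516.
Δσ_z = 3×541/(2π×2.4²) × 0.052516 = 44.845 × 0.052516 = 2.355 kPa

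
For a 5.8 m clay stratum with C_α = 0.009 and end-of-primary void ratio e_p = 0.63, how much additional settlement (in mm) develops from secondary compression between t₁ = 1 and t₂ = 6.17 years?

Secondary compression: S_s = C_α·H/(1+e_p)·log₁₀(t₂/t₁)
S_s = 0.009×5.8/(1+0.63)×log₁₀(6.17/1)
    = 0.03202 × 0.7903 = 0.02531 m

S_s ≈ 25.3 mm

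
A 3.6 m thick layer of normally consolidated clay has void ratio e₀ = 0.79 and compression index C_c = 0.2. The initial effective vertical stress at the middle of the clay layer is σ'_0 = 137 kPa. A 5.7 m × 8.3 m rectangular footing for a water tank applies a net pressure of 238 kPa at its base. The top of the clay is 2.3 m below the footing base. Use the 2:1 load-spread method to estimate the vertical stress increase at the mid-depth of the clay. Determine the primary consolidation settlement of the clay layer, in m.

Mid-depth of clay below the footing base: z = 2.3 + 3.6/2 = 4.1 m.
Stress increase at mid-clay by the 2:1 spreading method:
Δσ = qBL/((B+z)(L+z)) = 238×5.7×8.3/((5.7+4.1)(8.3+4.1)) = 92.658 kPa
Final effective stress: σ'_f = σ'_0 + Δσ = 137 + 92.658 = 229.66 kPa.
Normally consolidated clay, so the full stress increment lies on the virgin compression line:
S_c = C_c·H/(1+e₀)·log₁₀(σ'_f/σ'_0) = 0.2×3.6/(1+0.79)×log₁₀(229.66/137)
    = 0.40223 × 0.22436 = 0.09024 m

S_c ≈ 0.0902 m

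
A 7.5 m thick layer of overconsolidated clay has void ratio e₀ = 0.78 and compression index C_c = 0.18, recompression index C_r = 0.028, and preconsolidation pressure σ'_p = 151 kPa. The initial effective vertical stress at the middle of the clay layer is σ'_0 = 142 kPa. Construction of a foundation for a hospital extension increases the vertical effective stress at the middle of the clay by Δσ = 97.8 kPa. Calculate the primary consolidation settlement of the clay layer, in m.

Final effective stress: σ'_f = 142 + 97.8 = 239.8 kPa.
σ'_f = 239.8 > σ'_p = 151 kPa, so the stress path crosses the preconsolidation pressure — recompression up to σ'_p, then virgin compression beyond:
S_c = H/(1+e₀)·[C_r·log₁₀(σ'_p/σ'_0) + C_c·log₁₀(σ'_f/σ'_p)]
    = 7.5/1.78 × [0.028×log₁₀(151/142) + 0.18×log₁₀(239.8/151)]
    = 4.2135 × [0.00074728 + 0.036157] = 0.1555 m

S_c ≈ 0.155 m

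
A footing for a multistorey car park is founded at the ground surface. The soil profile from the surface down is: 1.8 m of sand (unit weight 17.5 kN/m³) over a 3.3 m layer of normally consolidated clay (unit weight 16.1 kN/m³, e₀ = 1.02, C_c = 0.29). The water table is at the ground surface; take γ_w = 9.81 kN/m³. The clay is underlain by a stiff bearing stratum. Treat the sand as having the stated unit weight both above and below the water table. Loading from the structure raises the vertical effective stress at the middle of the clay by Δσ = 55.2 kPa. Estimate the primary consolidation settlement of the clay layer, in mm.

Mid-depth of clay below the ground surface: z = 1.8 + 3.3/2 = 3.45 m.
Total vertical stress at mid-clay: σ_v = 17.5×1.8 + 16.1×1.65 = 58.065 kPa.
Pore pressure: u = 9.81×(3.45 − 0) = 33.845 kPa.
Initial effective stress: σ'_0 = σ_v − u = 58.065 − 33.845 = 24.22 kPa.
Final effective stress: σ'_f = σ'_0 + Δσ = 24.22 + 55.2 = 79.42 kPa.
Normally consolidated clay, so the full stress increment lies on the virgin compression line:
S_c = C_c·H/(1+e₀)·log₁₀(σ'_f/σ'_0) = 0.29×3.3/(1+1.02)×log₁₀(79.42/24.22)
    = 0.47376 × 0.51576 = 0.2443 m

S_c ≈ 244 mm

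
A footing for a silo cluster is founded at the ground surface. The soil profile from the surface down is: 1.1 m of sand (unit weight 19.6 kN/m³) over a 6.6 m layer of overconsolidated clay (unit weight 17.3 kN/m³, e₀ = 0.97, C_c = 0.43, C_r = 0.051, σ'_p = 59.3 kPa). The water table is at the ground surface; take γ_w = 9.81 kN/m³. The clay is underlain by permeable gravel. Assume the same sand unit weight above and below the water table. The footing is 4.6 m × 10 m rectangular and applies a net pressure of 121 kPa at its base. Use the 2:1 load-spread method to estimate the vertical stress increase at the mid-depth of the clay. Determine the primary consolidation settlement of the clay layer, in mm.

S_c ≈ 213 mm

Mid-depth of clay below the ground surface: z = 1.1 + 6.6/2 = 4.4 m.
Total vertical stress at mid-clay: σ_v = 19.6×1.1 + 17.3×3.3 = 78.65 kPa.
Pore pressure: u = 9.81×(4.4 − 0) = 43.164 kPa.
Initial effective stress: σ'_0 = σ_v − u = 78.65 − 43.164 = 35.486 kPa.
Stress increase at mid-clay by the 2:1 spreading method:
Δσ = qBL/((B+z)(L+z)) = 121×4.6×10/((4.6+4.4)(10+4.4)) = 42.948 kPa
Final effective stress: σ'_f = 35.486 + 42.948 = 78.434 kPa.
σ'_f = 78.434 > σ'_p = 59.3 kPa, so the stress path crosses the preconsolidation pressure — recompression up to σ'_p, then virgin compression beyond:
S_c = H/(1+e₀)·[C_r·log₁₀(σ'_p/σ'_0) + C_c·log₁₀(σ'_f/σ'_p)]
    = 6.6/1.97 × [0.051×log₁₀(59.3/35.486) + 0.43×log₁₀(78.434/59.3)]
    = 3.3503 × [0.011373 + 0.052223] = 0.2131 m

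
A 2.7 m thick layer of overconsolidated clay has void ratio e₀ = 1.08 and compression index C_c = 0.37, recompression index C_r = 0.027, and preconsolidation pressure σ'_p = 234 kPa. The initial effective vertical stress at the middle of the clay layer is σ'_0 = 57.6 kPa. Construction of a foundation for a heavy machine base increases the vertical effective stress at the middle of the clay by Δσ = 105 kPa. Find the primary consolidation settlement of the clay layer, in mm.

Final effective stress: σ'_f = 57.6 + 105 = 162.6 kPa.
σ'_f = 162.6 ≤ σ'_p = 234 kPa, so the clay remains overconsolidated and only the recompression index applies:
S_c = C_r·H/(1+e₀)·log₁₀(σ'_f/σ'_0) = 0.027×2.7/2.08×log₁₀(162.6/57.6)
    = 0.035049 × 0.4507 = 0.0158 m

S_c ≈ 15.8 mm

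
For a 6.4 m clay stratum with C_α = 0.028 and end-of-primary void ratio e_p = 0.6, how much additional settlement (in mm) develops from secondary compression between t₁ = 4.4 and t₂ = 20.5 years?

Secondary compression: S_s = C_α·H/(1+e_p)·log₁₀(t₂/t₁)
S_s = 0.028×6.4/(1+0.6)×log₁₀(20.5/4.4)
    = 0.112 × 0.6683 = 0.07485 m

S_s ≈ 74.8 mm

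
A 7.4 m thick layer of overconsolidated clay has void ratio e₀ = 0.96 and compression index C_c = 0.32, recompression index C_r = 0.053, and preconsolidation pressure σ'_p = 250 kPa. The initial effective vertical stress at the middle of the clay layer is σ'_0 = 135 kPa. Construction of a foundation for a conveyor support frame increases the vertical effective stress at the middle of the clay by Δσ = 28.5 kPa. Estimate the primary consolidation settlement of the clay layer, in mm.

Final effective stress: σ'_f = 135 + 28.5 = 163.5 kPa.
σ'_f = 163.5 ≤ σ'_p = 250 kPa, so the clay remains overconsolidated and only the recompression index applies:
S_c = C_r·H/(1+e₀)·log₁₀(σ'_f/σ'_0) = 0.053×7.4/1.96×log₁₀(163.5/135)
    = 0.2001 × 0.083184 = 0.01665 m

S_c ≈ 16.6 mm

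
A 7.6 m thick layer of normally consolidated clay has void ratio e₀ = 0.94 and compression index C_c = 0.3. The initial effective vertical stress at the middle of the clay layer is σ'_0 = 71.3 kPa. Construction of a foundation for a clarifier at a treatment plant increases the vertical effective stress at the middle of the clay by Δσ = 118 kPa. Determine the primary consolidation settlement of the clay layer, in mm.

S_c ≈ 498 mm

Final effective stress: σ'_f = σ'_0 + Δσ = 71.3 + 118 = 189.3 kPa.
Normally consolidated clay, so the full stress increment lies on the virgin compression line:
S_c = C_c·H/(1+e₀)·log₁₀(σ'_f/σ'_0) = 0.3×7.6/(1+0.94)×log₁₀(189.3/71.3)
    = 1.1753 × 0.42406 = 0.4984 m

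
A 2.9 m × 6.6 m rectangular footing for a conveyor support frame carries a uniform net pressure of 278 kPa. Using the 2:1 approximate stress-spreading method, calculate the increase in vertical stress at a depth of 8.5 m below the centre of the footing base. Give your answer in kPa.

Δσ_z ≈ 30.9 kPa

By the 2:1 method the load spreads at 1 horizontal : 2 vertical, so at depth z the loaded area has grown by z in each plan dimension:
Δσ = qBL/((B+z)(L+z)) = 278×2.9×6.6/((2.9+8.5)(6.6+8.5)) = 30.91 kPa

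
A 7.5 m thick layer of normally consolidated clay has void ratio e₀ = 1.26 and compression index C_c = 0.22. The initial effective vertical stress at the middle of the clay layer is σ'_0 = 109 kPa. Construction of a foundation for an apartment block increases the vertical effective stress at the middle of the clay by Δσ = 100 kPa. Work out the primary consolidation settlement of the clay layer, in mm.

Final effective stress: σ'_f = σ'_0 + Δσ = 109 + 100 = 209 kPa.
Normally consolidated clay, so the full stress increment lies on the virgin compression line:
S_c = C_c·H/(1+e₀)·log₁₀(σ'_f/σ'_0) = 0.22×7.5/(1+1.26)×log₁₀(209/109)
    = 0.73009 × 0.28272 = 0.2064 m

S_c ≈ 206 mm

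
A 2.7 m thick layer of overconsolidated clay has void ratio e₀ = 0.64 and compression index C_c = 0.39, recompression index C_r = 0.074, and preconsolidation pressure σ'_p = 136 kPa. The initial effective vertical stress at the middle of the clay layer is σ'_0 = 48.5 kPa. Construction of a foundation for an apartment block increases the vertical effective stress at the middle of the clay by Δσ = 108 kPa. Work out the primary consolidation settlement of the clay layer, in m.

S_c ≈ 0.0937 m

Final effective stress: σ'_f = 48.5 + 108 = 156.5 kPa.
σ'_f = 156.5 > σ'_p = 136 kPa, so the stress path crosses the preconsolidation pressure — recompression up to σ'_p, then virgin compression beyond:
S_c = H/(1+e₀)·[C_r·log₁₀(σ'_p/σ'_0) + C_c·log₁₀(σ'_f/σ'_p)]
    = 2.7/1.64 × [0.074×log₁₀(136/48.5) + 0.39×log₁₀(156.5/136)]
    = 1.6463 × [0.033137 + 0.02378] = 0.0937 m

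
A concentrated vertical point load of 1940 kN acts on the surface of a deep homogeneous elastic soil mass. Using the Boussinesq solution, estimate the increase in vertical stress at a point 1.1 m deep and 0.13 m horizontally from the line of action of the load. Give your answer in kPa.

Boussinesq vertical stress below a point load on an elastic half-space:
Δσ_z = 3P/(2πz²) · [1 + (r/z)²]^(−5/2)
r/z = 0.13/1.1 = 0.11818; [1+(r/z)²]^(−5/2) = 0.96592.
Δσ_z = 3×1940/(2π×1.1²) × 0.96592 = 765.52 × 0.96592 = 739.4 kPa

Δσ_z ≈ 739 kPa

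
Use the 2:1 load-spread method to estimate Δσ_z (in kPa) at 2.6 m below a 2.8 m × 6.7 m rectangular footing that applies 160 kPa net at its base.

By the 2:1 method the load spreads at 1 horizontal : 2 vertical, so at depth z the loaded area has grown by z in each plan dimension:
Δσ = qBL/((B+z)(L+z)) = 160×2.8×6.7/((2.8+2.6)(6.7+2.6)) = 59.769 kPa

Δσ_z ≈ 59.8 kPa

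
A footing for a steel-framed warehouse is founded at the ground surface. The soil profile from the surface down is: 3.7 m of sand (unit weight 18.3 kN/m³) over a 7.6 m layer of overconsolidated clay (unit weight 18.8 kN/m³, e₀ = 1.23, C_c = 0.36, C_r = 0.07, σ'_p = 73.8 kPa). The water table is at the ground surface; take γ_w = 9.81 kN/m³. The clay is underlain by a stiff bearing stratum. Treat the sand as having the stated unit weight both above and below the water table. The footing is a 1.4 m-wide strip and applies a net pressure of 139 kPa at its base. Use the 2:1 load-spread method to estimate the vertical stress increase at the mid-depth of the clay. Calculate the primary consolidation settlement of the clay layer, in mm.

S_c ≈ 103 mm

Mid-depth of clay below the ground surface: z = 3.7 + 7.6/2 = 7.5 m.
Total vertical stress at mid-clay: σ_v = 18.3×3.7 + 18.8×3.8 = 139.15 kPa.
Pore pressure: u = 9.81×(7.5 − 0) = 73.575 kPa.
Initial effective stress: σ'_0 = σ_v − u = 139.15 − 73.575 = 65.575 kPa.
Stress increase at mid-clay by the 2:1 spreading method:
Δσ = qB/(B+z) = 139×1.4/(1.4+7.5) = 21.865 kPa
Final effective stress: σ'_f = 65.575 + 21.865 = 87.44 kPa.
σ'_f = 87.44 > σ'_p = 73.8 kPa, so the stress path crosses the preconsolidation pressure — recompression up to σ'_p, then virgin compression beyond:
S_c = H/(1+e₀)·[C_r·log₁₀(σ'_p/σ'_0) + C_c·log₁₀(σ'_f/σ'_p)]
    = 7.6/2.23 × [0.07×log₁₀(73.8/65.575) + 0.36×log₁₀(87.44/73.8)]
    = 3.4081 × [0.0035923 + 0.026515] = 0.1026 m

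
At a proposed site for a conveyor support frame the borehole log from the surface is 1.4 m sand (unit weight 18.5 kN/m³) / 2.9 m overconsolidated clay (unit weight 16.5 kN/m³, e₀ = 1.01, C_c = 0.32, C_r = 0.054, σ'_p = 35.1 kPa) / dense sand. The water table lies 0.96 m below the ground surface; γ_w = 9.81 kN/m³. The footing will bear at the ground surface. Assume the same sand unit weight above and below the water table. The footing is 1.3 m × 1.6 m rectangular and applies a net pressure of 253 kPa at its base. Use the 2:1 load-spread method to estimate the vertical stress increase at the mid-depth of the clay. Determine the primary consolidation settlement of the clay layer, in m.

S_c ≈ 0.111 m

Mid-depth of clay below the ground surface: z = 1.4 + 2.9/2 = 2.85 m.
Total vertical stress at mid-clay: σ_v = 18.5×1.4 + 16.5×1.45 = 49.825 kPa.
Pore pressure: u = 9.81×(2.85 − 0.96) = 18.541 kPa.
Initial effective stress: σ'_0 = σ_v − u = 49.825 − 18.541 = 31.284 kPa.
Stress increase at mid-clay by the 2:1 spreading method:
Δσ = qBL/((B+z)(L+z)) = 253×1.3×1.6/((1.3+2.85)(1.6+2.85)) = 28.495 kPa
Final effective stress: σ'_f = 31.284 + 28.495 = 59.779 kPa.
σ'_f = 59.779 > σ'_p = 35.1 kPa, so the stress path crosses the preconsolidation pressure — recompression up to σ'_p, then virgin compression beyond:
S_c = H/(1+e₀)·[C_r·log₁₀(σ'_p/σ'_0) + C_c·log₁₀(σ'_f/σ'_p)]
    = 2.9/2.01 × [0.054×log₁₀(35.1/31.284) + 0.32×log₁₀(59.779/35.1)]
    = 1.4428 × [0.0026992 + 0.073997] = 0.1107 m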